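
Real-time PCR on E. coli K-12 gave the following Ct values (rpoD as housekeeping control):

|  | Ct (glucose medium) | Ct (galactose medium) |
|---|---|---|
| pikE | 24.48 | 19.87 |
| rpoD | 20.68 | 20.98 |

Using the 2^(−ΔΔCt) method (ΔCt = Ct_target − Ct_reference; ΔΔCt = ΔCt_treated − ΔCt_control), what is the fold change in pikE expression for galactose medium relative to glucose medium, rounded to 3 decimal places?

30.065

ΔCt(glucose medium) = 24.480 − 20.680 = 3.800
ΔCt(galactose medium) = 19.870 − 20.980 = -1.110
ΔΔCt = -1.110 − 3.800 = -4.910
Fold change = 2^(−(-4.910)) = 2^4.910 = 30.0647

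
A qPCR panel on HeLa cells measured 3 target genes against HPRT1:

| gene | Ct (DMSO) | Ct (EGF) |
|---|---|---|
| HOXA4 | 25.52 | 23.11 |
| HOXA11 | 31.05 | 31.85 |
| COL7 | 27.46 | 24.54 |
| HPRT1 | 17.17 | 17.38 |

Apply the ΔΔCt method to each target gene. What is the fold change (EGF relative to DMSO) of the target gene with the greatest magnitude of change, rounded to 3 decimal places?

HOXA4: ΔΔCt = (23.11−17.38) − (25.52−17.17) = 5.73 − 8.35 = -2.62; fold change = 2^2.62 = 6.148
HOXA11: ΔΔCt = (31.85−17.38) − (31.05−17.17) = 14.47 − 13.88 = 0.59; fold change = 2^-0.59 = 0.664
COL7: ΔΔCt = (24.54−17.38) − (27.46−17.17) = 7.16 − 10.29 = -3.13; fold change = 2^3.13 = 8.754
COL7 has the largest |ΔΔCt| = 3.13.

8.754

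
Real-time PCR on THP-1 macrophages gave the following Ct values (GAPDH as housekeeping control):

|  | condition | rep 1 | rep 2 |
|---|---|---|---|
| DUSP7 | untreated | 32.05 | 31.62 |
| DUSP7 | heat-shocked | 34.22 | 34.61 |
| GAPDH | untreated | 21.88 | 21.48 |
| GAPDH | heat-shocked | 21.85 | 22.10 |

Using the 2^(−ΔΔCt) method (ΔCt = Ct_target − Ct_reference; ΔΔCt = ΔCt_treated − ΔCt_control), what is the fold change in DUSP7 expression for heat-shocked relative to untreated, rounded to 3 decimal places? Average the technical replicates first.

0.205

Mean Ct: DUSP7 untreated 31.835; DUSP7 heat-shocked 34.415; GAPDH untreated 21.680; GAPDH heat-shocked 21.975
ΔCt(untreated) = 31.835 − 21.680 = 10.155
ΔCt(heat-shocked) = 34.415 − 21.975 = 12.440
ΔΔCt = 12.440 − 10.155 = 2.285
Fold change = 2^(−2.285) = 0.2052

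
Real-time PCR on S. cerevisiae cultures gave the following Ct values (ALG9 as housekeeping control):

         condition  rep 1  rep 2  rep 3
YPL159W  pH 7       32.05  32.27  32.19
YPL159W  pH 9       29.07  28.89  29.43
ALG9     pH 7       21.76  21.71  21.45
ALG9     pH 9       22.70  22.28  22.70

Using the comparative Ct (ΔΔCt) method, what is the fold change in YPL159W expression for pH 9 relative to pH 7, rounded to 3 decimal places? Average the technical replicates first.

Mean Ct: YPL159W pH 7 32.170; YPL159W pH 9 29.130; ALG9 pH 7 21.640; ALG9 pH 9 22.560
ΔCt(pH 7) = 32.170 − 21.640 = 10.530
ΔCt(pH 9) = 29.130 − 22.560 = 6.570
ΔΔCt = 6.570 − 10.530 = -3.960
Fold change = 2^(−(-3.960)) = 2^3.960 = 15.5625

15.562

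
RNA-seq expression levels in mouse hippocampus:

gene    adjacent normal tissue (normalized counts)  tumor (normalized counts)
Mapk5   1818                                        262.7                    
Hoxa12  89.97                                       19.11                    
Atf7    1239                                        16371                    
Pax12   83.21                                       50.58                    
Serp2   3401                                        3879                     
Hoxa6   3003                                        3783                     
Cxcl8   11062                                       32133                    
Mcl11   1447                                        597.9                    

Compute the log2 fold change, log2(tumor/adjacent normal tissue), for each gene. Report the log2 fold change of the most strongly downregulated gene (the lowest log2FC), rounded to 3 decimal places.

log2(262.7/1818) = -2.791  (Mapk5)
log2(19.11/89.97) = -2.235  (Hoxa12)
log2(16371/1239) = 3.724  (Atf7)
log2(50.58/83.21) = -0.718  (Pax12)
log2(3879/3401) = 0.190  (Serp2)
log2(3783/3003) = 0.333  (Hoxa6)
log2(32133/11062) = 1.538  (Cxcl8)
log2(597.9/1447) = -1.275  (Mcl11)
Mapk5 is most strongly downregulated.

-2.791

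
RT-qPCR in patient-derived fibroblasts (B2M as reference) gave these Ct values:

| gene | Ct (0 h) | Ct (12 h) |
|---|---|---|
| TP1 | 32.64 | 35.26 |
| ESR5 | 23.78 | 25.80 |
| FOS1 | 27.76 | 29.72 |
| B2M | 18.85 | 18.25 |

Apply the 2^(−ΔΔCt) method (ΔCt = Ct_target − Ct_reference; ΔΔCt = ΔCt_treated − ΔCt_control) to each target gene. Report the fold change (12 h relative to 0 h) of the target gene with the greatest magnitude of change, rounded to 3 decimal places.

0.107

TP1: ΔΔCt = (35.26−18.25) − (32.64−18.85) = 17.01 − 13.79 = 3.22; fold change = 2^-3.22 = 0.107
ESR5: ΔΔCt = (25.80−18.25) − (23.78−18.85) = 7.55 − 4.93 = 2.62; fold change = 2^-2.62 = 0.163
FOS1: ΔΔCt = (29.72−18.25) − (27.76−18.85) = 11.47 − 8.91 = 2.56; fold change = 2^-2.56 = 0.170
TP1 has the largest |ΔΔCt| = 3.22.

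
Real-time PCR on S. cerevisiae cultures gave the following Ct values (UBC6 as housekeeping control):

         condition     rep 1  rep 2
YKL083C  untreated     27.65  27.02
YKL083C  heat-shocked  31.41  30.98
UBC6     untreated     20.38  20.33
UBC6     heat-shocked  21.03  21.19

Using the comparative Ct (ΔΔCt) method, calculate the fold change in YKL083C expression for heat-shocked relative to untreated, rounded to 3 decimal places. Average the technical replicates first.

Mean Ct: YKL083C untreated 27.335; YKL083C heat-shocked 31.195; UBC6 untreated 20.355; UBC6 heat-shocked 21.110
ΔCt(untreated) = 27.335 − 20.355 = 6.980
ΔCt(heat-shocked) = 31.195 − 21.110 = 10.085
ΔΔCt = 10.085 − 6.980 = 3.105
Fold change = 2^(−3.105) = 0.1162

0.116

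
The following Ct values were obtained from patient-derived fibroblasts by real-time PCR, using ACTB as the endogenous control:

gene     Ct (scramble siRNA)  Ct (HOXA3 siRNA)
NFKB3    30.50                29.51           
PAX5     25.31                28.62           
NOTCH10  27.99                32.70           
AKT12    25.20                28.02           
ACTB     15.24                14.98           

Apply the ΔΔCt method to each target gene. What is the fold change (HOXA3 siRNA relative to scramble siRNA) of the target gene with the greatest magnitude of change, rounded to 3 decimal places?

NFKB3: ΔΔCt = (29.51−14.98) − (30.50−15.24) = 14.53 − 15.26 = -0.73; fold change = 2^0.73 = 1.659
PAX5: ΔΔCt = (28.62−14.98) − (25.31−15.24) = 13.64 − 10.07 = 3.57; fold change = 2^-3.57 = 0.084
NOTCH10: ΔΔCt = (32.70−14.98) − (27.99−15.24) = 17.72 − 12.75 = 4.97; fold change = 2^-4.97 = 0.032
AKT12: ΔΔCt = (28.02−14.98) − (25.20−15.24) = 13.04 − 9.96 = 3.08; fold change = 2^-3.08 = 0.118
NOTCH10 has the largest |ΔΔCt| = 4.97.

0.032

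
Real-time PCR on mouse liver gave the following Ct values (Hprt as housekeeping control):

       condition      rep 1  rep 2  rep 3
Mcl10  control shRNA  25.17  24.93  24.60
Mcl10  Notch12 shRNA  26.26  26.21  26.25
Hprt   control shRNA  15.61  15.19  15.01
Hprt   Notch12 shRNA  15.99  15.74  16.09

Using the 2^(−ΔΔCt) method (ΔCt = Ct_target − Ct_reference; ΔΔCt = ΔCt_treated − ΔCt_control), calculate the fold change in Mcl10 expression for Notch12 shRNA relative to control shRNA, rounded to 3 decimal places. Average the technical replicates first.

0.629

Mean Ct: Mcl10 control shRNA 24.900; Mcl10 Notch12 shRNA 26.240; Hprt control shRNA 15.270; Hprt Notch12 shRNA 15.940
ΔCt(control shRNA) = 24.900 − 15.270 = 9.630
ΔCt(Notch12 shRNA) = 26.240 − 15.940 = 10.300
ΔΔCt = 10.300 − 9.630 = 0.670
Fold change = 2^(−0.670) = 0.6285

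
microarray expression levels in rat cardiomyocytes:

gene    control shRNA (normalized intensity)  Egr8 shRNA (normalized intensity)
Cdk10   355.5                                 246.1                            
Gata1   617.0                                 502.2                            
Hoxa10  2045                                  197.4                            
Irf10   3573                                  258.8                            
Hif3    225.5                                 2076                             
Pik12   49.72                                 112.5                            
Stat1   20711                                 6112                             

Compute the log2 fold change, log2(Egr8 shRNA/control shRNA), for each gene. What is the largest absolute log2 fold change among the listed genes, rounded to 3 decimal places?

log2(246.1/355.5) = -0.531  (Cdk10)
log2(502.2/617.0) = -0.297  (Gata1)
log2(197.4/2045) = -3.373  (Hoxa10)
log2(258.8/3573) = -3.787  (Irf10)
log2(2076/225.5) = 3.203  (Hif3)
log2(112.5/49.72) = 1.178  (Pik12)
log2(6112/20711) = -1.761  (Stat1)
The largest magnitude belongs to Irf10.

3.787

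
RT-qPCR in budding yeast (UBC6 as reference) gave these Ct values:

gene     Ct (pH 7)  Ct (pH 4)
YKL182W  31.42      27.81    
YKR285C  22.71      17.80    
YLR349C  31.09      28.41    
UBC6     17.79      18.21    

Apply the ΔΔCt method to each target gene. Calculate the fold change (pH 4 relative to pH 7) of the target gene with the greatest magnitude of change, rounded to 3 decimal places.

YKL182W: ΔΔCt = (27.81−18.21) − (31.42−17.79) = 9.60 − 13.63 = -4.03; fold change = 2^4.03 = 16.336
YKR285C: ΔΔCt = (17.80−18.21) − (22.71−17.79) = -0.41 − 4.92 = -5.33; fold change = 2^5.33 = 40.224
YLR349C: ΔΔCt = (28.41−18.21) − (31.09−17.79) = 10.20 − 13.30 = -3.10; fold change = 2^3.10 = 8.574
YKR285C has the largest |ΔΔCt| = 5.33.

40.224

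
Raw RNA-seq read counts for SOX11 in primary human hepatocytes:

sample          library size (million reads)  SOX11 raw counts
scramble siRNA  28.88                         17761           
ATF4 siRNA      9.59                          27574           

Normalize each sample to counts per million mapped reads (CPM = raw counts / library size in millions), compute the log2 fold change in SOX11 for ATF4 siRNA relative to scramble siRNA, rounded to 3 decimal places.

2.225

CPM(scramble siRNA) = 17761 / 28.88 = 614.9931
CPM(ATF4 siRNA) = 27574 / 9.59 = 2875.2868
Fold change = 2875.2868 / 614.9931 = 4.67532
log2(4.67532) = 2.2251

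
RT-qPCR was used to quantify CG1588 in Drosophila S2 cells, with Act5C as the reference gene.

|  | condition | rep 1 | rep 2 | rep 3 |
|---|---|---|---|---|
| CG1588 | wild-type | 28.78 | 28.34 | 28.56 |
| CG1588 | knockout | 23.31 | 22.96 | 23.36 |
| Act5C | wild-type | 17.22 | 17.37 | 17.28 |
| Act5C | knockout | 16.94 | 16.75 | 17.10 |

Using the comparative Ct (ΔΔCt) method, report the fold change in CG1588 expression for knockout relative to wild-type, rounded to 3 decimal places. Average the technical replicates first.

31.779

Mean Ct: CG1588 wild-type 28.560; CG1588 knockout 23.210; Act5C wild-type 17.290; Act5C knockout 16.930
ΔCt(wild-type) = 28.560 − 17.290 = 11.270
ΔCt(knockout) = 23.210 − 16.930 = 6.280
ΔΔCt = 6.280 − 11.270 = -4.990
Fold change = 2^(−(-4.990)) = 2^4.990 = 31.7790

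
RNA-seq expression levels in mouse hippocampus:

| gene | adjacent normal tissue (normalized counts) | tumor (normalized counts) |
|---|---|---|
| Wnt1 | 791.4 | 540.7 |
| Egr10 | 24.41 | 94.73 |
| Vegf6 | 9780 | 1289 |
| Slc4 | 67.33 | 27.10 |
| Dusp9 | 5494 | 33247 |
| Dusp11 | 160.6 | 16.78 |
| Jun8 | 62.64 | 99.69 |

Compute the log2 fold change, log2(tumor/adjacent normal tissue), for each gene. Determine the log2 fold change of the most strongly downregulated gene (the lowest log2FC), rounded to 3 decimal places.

-3.259

log2(540.7/791.4) = -0.550  (Wnt1)
log2(94.73/24.41) = 1.956  (Egr10)
log2(1289/9780) = -2.924  (Vegf6)
log2(27.10/67.33) = -1.313  (Slc4)
log2(33247/5494) = 2.597  (Dusp9)
log2(16.78/160.6) = -3.259  (Dusp11)
log2(99.69/62.64) = 0.670  (Jun8)
Dusp11 is most strongly downregulated.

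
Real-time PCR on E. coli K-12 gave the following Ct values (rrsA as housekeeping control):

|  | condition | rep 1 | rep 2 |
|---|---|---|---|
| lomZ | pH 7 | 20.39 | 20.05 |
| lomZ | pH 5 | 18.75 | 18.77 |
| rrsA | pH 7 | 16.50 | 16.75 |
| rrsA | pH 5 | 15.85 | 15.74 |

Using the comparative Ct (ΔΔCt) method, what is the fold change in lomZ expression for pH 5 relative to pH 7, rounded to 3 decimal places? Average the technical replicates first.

1.548

Mean Ct: lomZ pH 7 20.220; lomZ pH 5 18.760; rrsA pH 7 16.625; rrsA pH 5 15.795
ΔCt(pH 7) = 20.220 − 16.625 = 3.595
ΔCt(pH 5) = 18.760 − 15.795 = 2.965
ΔΔCt = 2.965 − 3.595 = -0.630
Fold change = 2^(−(-0.630)) = 2^0.630 = 1.5476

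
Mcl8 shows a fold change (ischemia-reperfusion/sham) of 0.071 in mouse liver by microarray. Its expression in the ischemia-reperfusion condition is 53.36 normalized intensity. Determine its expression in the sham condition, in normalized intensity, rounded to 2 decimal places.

751.55

sham expression = 53.36 / 0.071 = 751.55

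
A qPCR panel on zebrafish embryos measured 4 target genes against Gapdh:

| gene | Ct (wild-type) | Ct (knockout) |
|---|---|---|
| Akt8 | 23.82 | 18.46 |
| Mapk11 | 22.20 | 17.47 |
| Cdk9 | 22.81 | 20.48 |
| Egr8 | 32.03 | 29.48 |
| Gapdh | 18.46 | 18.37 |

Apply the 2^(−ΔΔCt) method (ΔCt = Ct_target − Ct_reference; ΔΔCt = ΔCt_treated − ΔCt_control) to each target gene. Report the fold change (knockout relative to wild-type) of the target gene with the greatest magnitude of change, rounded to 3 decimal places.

38.586

Akt8: ΔΔCt = (18.46−18.37) − (23.82−18.46) = 0.09 − 5.36 = -5.27; fold change = 2^5.27 = 38.586
Mapk11: ΔΔCt = (17.47−18.37) − (22.20−18.46) = -0.90 − 3.74 = -4.64; fold change = 2^4.64 = 24.933
Cdk9: ΔΔCt = (20.48−18.37) − (22.81−18.46) = 2.11 − 4.35 = -2.24; fold change = 2^2.24 = 4.724
Egr8: ΔΔCt = (29.48−18.37) − (32.03−18.46) = 11.11 − 13.57 = -2.46; fold change = 2^2.46 = 5.502
Akt8 has the largest |ΔΔCt| = 5.27.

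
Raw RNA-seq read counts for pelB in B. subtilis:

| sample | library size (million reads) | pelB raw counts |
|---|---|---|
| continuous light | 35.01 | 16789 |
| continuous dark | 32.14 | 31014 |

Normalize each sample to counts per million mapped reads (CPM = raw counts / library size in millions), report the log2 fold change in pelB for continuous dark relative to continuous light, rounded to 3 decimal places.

1.009

CPM(continuous light) = 16789 / 35.01 = 479.5487
CPM(continuous dark) = 31014 / 32.14 = 964.9658
Fold change = 964.9658 / 479.5487 = 2.01224
log2(2.01224) = 1.0088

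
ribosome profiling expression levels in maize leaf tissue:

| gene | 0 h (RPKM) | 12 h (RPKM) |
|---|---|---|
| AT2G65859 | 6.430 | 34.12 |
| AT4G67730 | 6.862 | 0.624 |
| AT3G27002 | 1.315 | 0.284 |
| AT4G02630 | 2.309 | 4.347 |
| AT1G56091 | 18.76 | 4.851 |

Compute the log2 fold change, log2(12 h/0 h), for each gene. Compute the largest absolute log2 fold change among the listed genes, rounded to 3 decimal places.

log2(34.12/6.430) = 2.408  (AT2G65859)
log2(0.624/6.862) = -3.459  (AT4G67730)
log2(0.284/1.315) = -2.211  (AT3G27002)
log2(4.347/2.309) = 0.913  (AT4G02630)
log2(4.851/18.76) = -1.951  (AT1G56091)
The largest magnitude belongs to AT4G67730.

3.459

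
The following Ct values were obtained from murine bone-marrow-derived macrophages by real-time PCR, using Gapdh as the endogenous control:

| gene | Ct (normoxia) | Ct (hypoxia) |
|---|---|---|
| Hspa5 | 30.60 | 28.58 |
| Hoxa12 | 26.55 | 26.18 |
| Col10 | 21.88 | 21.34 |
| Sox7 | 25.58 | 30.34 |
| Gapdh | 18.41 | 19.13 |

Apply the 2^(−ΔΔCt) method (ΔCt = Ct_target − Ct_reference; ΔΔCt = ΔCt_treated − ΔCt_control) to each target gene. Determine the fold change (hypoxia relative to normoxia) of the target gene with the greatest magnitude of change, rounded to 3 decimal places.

Hspa5: ΔΔCt = (28.58−19.13) − (30.60−18.41) = 9.45 − 12.19 = -2.74; fold change = 2^2.74 = 6.681
Hoxa12: ΔΔCt = (26.18−19.13) − (26.55−18.41) = 7.05 − 8.14 = -1.09; fold change = 2^1.09 = 2.129
Col10: ΔΔCt = (21.34−19.13) − (21.88−18.41) = 2.21 − 3.47 = -1.26; fold change = 2^1.26 = 2.395
Sox7: ΔΔCt = (30.34−19.13) − (25.58−18.41) = 11.21 − 7.17 = 4.04; fold change = 2^-4.04 = 0.061
Sox7 has the largest |ΔΔCt| = 4.04.

0.061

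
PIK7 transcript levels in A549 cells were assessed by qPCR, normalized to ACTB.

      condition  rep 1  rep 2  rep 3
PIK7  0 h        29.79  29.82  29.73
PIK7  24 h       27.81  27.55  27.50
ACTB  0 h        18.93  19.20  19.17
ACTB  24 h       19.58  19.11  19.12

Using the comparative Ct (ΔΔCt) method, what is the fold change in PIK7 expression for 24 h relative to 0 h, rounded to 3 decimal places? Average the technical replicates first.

Mean Ct: PIK7 0 h 29.780; PIK7 24 h 27.620; ACTB 0 h 19.100; ACTB 24 h 19.270
ΔCt(0 h) = 29.780 − 19.100 = 10.680
ΔCt(24 h) = 27.620 − 19.270 = 8.350
ΔΔCt = 8.350 − 10.680 = -2.330
Fold change = 2^(−(-2.330)) = 2^2.330 = 5.0281

5.028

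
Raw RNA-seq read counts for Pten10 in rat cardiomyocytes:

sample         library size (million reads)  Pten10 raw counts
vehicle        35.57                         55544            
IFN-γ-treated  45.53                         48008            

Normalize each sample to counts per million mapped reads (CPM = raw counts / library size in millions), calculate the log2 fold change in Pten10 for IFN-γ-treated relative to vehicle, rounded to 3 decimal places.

-0.567

CPM(vehicle) = 55544 / 35.57 = 1561.5406
CPM(IFN-γ-treated) = 48008 / 45.53 = 1054.4257
Fold change = 1054.4257 / 1561.5406 = 0.67525
log2(0.67525) = -0.5665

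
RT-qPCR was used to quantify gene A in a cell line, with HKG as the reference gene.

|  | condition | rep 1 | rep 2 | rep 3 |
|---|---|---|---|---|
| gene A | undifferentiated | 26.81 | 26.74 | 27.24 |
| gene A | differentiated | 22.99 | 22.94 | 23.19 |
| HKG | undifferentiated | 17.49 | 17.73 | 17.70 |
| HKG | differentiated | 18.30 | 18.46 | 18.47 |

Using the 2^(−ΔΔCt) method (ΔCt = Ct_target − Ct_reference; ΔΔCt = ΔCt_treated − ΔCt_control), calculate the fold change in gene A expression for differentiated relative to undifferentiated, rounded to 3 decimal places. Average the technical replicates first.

25.281

Mean Ct: gene A undifferentiated 26.930; gene A differentiated 23.040; HKG undifferentiated 17.640; HKG differentiated 18.410
ΔCt(undifferentiated) = 26.930 − 17.640 = 9.290
ΔCt(differentiated) = 23.040 − 18.410 = 4.630
ΔΔCt = 4.630 − 9.290 = -4.660
Fold change = 2^(−(-4.660)) = 2^4.660 = 25.2813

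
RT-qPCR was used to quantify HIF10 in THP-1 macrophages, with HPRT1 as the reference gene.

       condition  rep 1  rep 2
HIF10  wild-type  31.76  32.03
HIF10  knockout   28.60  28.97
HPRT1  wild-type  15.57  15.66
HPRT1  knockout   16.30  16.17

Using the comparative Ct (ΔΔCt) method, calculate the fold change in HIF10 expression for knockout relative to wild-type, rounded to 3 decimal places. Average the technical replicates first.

13.269

Mean Ct: HIF10 wild-type 31.895; HIF10 knockout 28.785; HPRT1 wild-type 15.615; HPRT1 knockout 16.235
ΔCt(wild-type) = 31.895 − 15.615 = 16.280
ΔCt(knockout) = 28.785 − 16.235 = 12.550
ΔΔCt = 12.550 − 16.280 = -3.730
Fold change = 2^(−(-3.730)) = 2^3.730 = 13.2691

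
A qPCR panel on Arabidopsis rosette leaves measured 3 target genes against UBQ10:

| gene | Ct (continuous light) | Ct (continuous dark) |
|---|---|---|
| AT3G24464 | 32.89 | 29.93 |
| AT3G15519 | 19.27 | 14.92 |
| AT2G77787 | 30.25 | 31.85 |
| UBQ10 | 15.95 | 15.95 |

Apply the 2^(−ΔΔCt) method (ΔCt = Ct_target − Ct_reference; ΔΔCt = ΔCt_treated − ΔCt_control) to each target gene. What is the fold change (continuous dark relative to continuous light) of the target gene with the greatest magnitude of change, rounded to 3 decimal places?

AT3G24464: ΔΔCt = (29.93−15.95) − (32.89−15.95) = 13.98 − 16.94 = -2.96; fold change = 2^2.96 = 7.781
AT3G15519: ΔΔCt = (14.92−15.95) − (19.27−15.95) = -1.03 − 3.32 = -4.35; fold change = 2^4.35 = 20.393
AT2G77787: ΔΔCt = (31.85−15.95) − (30.25−15.95) = 15.90 − 14.30 = 1.60; fold change = 2^-1.60 = 0.330
AT3G15519 has the largest |ΔΔCt| = 4.35.

20.393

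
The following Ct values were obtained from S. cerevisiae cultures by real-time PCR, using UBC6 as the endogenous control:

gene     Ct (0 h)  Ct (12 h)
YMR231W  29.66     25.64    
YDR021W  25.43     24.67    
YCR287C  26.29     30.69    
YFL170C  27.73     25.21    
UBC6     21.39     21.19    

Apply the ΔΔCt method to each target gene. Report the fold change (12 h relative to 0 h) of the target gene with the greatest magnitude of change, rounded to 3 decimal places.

0.041

YMR231W: ΔΔCt = (25.64−21.19) − (29.66−21.39) = 4.45 − 8.27 = -3.82; fold change = 2^3.82 = 14.123
YDR021W: ΔΔCt = (24.67−21.19) − (25.43−21.39) = 3.48 − 4.04 = -0.56; fold change = 2^0.56 = 1.474
YCR287C: ΔΔCt = (30.69−21.19) − (26.29−21.39) = 9.50 − 4.90 = 4.60; fold change = 2^-4.60 = 0.041
YFL170C: ΔΔCt = (25.21−21.19) − (27.73−21.39) = 4.02 − 6.34 = -2.32; fold change = 2^2.32 = 4.993
YCR287C has the largest |ΔΔCt| = 4.60.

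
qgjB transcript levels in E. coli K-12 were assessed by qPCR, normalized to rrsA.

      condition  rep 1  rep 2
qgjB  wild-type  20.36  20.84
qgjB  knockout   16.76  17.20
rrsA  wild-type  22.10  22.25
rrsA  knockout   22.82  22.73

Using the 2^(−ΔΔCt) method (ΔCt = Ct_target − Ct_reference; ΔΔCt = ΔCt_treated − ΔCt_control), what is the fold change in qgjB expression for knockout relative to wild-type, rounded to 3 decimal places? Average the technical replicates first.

Mean Ct: qgjB wild-type 20.600; qgjB knockout 16.980; rrsA wild-type 22.175; rrsA knockout 22.775
ΔCt(wild-type) = 20.600 − 22.175 = -1.575
ΔCt(knockout) = 16.980 − 22.775 = -5.795
ΔΔCt = -5.795 − (-1.575) = -4.220
Fold change = 2^(−(-4.220)) = 2^4.220 = 18.6357

18.636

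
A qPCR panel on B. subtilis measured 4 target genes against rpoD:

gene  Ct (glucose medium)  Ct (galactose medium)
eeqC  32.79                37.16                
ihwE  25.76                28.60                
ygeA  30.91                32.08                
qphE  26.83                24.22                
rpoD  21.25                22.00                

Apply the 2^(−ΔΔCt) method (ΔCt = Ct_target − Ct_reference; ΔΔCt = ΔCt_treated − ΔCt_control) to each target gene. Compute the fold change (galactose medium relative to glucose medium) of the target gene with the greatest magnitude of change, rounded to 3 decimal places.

0.081

eeqC: ΔΔCt = (37.16−22.00) − (32.79−21.25) = 15.16 − 11.54 = 3.62; fold change = 2^-3.62 = 0.081
ihwE: ΔΔCt = (28.60−22.00) − (25.76−21.25) = 6.60 − 4.51 = 2.09; fold change = 2^-2.09 = 0.235
ygeA: ΔΔCt = (32.08−22.00) − (30.91−21.25) = 10.08 − 9.66 = 0.42; fold change = 2^-0.42 = 0.747
qphE: ΔΔCt = (24.22−22.00) − (26.83−21.25) = 2.22 − 5.58 = -3.36; fold change = 2^3.36 = 10.267
eeqC has the largest |ΔΔCt| = 3.62.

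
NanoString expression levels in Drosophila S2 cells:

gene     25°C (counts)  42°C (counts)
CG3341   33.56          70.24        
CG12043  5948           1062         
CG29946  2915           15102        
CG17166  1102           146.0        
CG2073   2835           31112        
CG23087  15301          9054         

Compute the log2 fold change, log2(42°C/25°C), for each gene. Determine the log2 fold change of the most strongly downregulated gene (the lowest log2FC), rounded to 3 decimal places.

-2.916

log2(70.24/33.56) = 1.066  (CG3341)
log2(1062/5948) = -2.486  (CG12043)
log2(15102/2915) = 2.373  (CG29946)
log2(146.0/1102) = -2.916  (CG17166)
log2(31112/2835) = 3.456  (CG2073)
log2(9054/15301) = -0.757  (CG23087)
CG17166 is most strongly downregulated.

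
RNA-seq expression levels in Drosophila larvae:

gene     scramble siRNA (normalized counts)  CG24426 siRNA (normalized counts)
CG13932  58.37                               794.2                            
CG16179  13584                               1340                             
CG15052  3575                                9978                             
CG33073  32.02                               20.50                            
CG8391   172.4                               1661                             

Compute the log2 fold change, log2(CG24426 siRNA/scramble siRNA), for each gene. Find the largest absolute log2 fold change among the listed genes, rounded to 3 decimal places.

3.766

log2(794.2/58.37) = 3.766  (CG13932)
log2(1340/13584) = -3.342  (CG16179)
log2(9978/3575) = 1.481  (CG15052)
log2(20.50/32.02) = -0.643  (CG33073)
log2(1661/172.4) = 3.268  (CG8391)
The largest magnitude belongs to CG13932.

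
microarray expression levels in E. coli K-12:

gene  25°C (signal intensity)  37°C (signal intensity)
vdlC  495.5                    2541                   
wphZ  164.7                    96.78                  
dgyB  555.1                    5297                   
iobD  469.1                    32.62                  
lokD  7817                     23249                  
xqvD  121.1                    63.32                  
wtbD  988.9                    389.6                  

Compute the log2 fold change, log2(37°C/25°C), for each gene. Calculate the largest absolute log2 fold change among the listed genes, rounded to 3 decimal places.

3.846

log2(2541/495.5) = 2.358  (vdlC)
log2(96.78/164.7) = -0.767  (wphZ)
log2(5297/555.1) = 3.254  (dgyB)
log2(32.62/469.1) = -3.846  (iobD)
log2(23249/7817) = 1.572  (lokD)
log2(63.32/121.1) = -0.935  (xqvD)
log2(389.6/988.9) = -1.344  (wtbD)
The largest magnitude belongs to iobD.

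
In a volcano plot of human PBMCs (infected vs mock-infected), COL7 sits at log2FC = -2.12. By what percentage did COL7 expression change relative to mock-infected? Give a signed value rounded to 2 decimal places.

-77.00%

Fold change = 2^(-2.12) = 0.2300
Percent change = (FC − 1) × 100% = (0.2300 − 1) × 100 = -77.00%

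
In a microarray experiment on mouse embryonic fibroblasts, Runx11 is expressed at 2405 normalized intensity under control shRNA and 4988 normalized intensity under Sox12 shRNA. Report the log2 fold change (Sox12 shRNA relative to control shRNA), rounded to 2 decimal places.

1.05

Fold change = 4988 / 2405 = 2.0740
log2(2.0740) = 1.052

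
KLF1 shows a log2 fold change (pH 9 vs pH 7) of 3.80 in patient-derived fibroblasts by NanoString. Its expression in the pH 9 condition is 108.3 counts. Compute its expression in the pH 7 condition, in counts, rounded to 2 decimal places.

7.78

Fold change = 2^(3.80) = 13.9288
pH 7 expression = 108.3 / 13.9288 = 7.78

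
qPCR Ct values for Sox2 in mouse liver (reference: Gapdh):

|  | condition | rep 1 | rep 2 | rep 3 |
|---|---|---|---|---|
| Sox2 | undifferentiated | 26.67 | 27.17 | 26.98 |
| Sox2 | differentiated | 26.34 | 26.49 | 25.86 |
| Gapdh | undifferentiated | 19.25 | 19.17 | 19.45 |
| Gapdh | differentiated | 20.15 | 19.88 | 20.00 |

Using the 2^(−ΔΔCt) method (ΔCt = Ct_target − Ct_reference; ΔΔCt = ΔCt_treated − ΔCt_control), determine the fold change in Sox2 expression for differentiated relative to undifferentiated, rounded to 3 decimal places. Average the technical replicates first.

2.694

Mean Ct: Sox2 undifferentiated 26.940; Sox2 differentiated 26.230; Gapdh undifferentiated 19.290; Gapdh differentiated 20.010
ΔCt(undifferentiated) = 26.940 − 19.290 = 7.650
ΔCt(differentiated) = 26.230 − 20.010 = 6.220
ΔΔCt = 6.220 − 7.650 = -1.430
Fold change = 2^(−(-1.430)) = 2^1.430 = 2.6945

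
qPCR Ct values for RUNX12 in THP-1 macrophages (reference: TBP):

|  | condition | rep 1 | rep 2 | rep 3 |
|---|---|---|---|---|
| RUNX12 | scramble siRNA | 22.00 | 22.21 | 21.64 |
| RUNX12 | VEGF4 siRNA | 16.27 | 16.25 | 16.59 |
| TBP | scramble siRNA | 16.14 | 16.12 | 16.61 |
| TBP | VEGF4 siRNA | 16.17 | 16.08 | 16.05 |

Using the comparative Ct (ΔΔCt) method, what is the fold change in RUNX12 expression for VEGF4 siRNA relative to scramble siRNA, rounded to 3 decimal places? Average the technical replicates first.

41.933

Mean Ct: RUNX12 scramble siRNA 21.950; RUNX12 VEGF4 siRNA 16.370; TBP scramble siRNA 16.290; TBP VEGF4 siRNA 16.100
ΔCt(scramble siRNA) = 21.950 − 16.290 = 5.660
ΔCt(VEGF4 siRNA) = 16.370 − 16.100 = 0.270
ΔΔCt = 0.270 − 5.660 = -5.390
Fold change = 2^(−(-5.390)) = 2^5.390 = 41.9326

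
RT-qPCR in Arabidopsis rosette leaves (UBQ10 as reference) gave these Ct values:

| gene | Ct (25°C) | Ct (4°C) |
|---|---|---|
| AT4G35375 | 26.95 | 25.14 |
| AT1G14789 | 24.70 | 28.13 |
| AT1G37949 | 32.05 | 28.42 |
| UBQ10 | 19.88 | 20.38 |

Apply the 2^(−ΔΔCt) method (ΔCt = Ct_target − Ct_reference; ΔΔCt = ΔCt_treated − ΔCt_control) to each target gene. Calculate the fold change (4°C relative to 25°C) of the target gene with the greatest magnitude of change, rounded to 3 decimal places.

AT4G35375: ΔΔCt = (25.14−20.38) − (26.95−19.88) = 4.76 − 7.07 = -2.31; fold change = 2^2.31 = 4.959
AT1G14789: ΔΔCt = (28.13−20.38) − (24.70−19.88) = 7.75 − 4.82 = 2.93; fold change = 2^-2.93 = 0.131
AT1G37949: ΔΔCt = (28.42−20.38) − (32.05−19.88) = 8.04 − 12.17 = -4.13; fold change = 2^4.13 = 17.509
AT1G37949 has the largest |ΔΔCt| = 4.13.

17.509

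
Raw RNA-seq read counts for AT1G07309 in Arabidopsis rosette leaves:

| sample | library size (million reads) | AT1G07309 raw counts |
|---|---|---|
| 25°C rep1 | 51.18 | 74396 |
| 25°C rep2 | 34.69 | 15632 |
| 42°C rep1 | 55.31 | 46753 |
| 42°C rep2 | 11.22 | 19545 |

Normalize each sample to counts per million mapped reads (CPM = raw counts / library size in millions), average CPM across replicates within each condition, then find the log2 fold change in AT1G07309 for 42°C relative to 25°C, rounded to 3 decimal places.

0.442

CPM(25°C rep1) = 74396 / 51.18 = 1453.6147
CPM(25°C rep2) = 15632 / 34.69 = 450.6198
CPM(42°C rep1) = 46753 / 55.31 = 845.2902
CPM(42°C rep2) = 19545 / 11.22 = 1741.9786
mean CPM(25°C) = 952.1172; mean CPM(42°C) = 1293.6344
Fold change = 1293.6344 / 952.1172 = 1.35869
log2(1.35869) = 0.4422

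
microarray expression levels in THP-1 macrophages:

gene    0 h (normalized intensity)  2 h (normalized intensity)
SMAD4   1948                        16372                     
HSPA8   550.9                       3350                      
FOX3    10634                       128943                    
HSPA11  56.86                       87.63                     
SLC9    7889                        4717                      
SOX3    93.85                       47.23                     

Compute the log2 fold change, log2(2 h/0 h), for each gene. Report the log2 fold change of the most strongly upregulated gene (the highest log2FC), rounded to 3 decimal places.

3.600

log2(16372/1948) = 3.071  (SMAD4)
log2(3350/550.9) = 2.604  (HSPA8)
log2(128943/10634) = 3.600  (FOX3)
log2(87.63/56.86) = 0.624  (HSPA11)
log2(4717/7889) = -0.742  (SLC9)
log2(47.23/93.85) = -0.991  (SOX3)
FOX3 is most strongly upregulated.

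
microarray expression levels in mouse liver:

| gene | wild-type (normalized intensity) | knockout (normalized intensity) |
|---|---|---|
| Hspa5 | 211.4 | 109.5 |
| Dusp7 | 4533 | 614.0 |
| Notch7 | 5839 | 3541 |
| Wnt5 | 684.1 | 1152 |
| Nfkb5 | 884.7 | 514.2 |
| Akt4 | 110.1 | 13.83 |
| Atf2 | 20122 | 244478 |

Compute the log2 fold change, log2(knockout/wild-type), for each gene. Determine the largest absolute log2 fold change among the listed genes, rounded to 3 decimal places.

3.603

log2(109.5/211.4) = -0.949  (Hspa5)
log2(614.0/4533) = -2.884  (Dusp7)
log2(3541/5839) = -0.722  (Notch7)
log2(1152/684.1) = 0.752  (Wnt5)
log2(514.2/884.7) = -0.783  (Nfkb5)
log2(13.83/110.1) = -2.993  (Akt4)
log2(244478/20122) = 3.603  (Atf2)
The largest magnitude belongs to Atf2.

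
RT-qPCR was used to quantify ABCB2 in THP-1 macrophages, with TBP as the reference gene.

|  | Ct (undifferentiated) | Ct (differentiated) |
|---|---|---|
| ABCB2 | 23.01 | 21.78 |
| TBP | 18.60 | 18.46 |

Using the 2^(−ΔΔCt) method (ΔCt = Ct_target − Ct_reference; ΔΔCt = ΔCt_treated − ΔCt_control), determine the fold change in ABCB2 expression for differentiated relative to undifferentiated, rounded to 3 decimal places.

2.129

ΔCt(undifferentiated) = 23.010 − 18.600 = 4.410
ΔCt(differentiated) = 21.780 − 18.460 = 3.320
ΔΔCt = 3.320 − 4.410 = -1.090
Fold change = 2^(−(-1.090)) = 2^1.090 = 2.1287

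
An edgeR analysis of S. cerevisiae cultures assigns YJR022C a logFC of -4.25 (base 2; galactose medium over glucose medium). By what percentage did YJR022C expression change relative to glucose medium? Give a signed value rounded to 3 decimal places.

Fold change = 2^(-4.25) = 0.0526
Percent change = (FC − 1) × 100% = (0.0526 − 1) × 100 = -94.744%

-94.744%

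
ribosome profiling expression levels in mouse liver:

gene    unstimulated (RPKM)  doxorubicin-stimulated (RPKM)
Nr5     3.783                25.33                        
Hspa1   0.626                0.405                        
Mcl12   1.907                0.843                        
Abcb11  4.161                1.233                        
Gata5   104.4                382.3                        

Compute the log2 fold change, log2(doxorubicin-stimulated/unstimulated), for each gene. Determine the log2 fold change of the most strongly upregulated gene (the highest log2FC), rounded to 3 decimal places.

2.743

log2(25.33/3.783) = 2.743  (Nr5)
log2(0.405/0.626) = -0.628  (Hspa1)
log2(0.843/1.907) = -1.178  (Mcl12)
log2(1.233/4.161) = -1.755  (Abcb11)
log2(382.3/104.4) = 1.873  (Gata5)
Nr5 is most strongly upregulated.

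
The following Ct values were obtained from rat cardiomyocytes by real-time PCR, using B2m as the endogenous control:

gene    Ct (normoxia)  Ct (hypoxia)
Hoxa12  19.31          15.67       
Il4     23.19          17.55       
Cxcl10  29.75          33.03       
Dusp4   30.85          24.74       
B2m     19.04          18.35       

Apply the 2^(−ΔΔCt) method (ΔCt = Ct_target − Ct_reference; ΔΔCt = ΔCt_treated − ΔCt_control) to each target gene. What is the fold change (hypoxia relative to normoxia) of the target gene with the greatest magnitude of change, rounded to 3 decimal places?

42.814

Hoxa12: ΔΔCt = (15.67−18.35) − (19.31−19.04) = -2.68 − 0.27 = -2.95; fold change = 2^2.95 = 7.727
Il4: ΔΔCt = (17.55−18.35) − (23.19−19.04) = -0.80 − 4.15 = -4.95; fold change = 2^4.95 = 30.910
Cxcl10: ΔΔCt = (33.03−18.35) − (29.75−19.04) = 14.68 − 10.71 = 3.97; fold change = 2^-3.97 = 0.064
Dusp4: ΔΔCt = (24.74−18.35) − (30.85−19.04) = 6.39 − 11.81 = -5.42; fold change = 2^5.42 = 42.814
Dusp4 has the largest |ΔΔCt| = 5.42.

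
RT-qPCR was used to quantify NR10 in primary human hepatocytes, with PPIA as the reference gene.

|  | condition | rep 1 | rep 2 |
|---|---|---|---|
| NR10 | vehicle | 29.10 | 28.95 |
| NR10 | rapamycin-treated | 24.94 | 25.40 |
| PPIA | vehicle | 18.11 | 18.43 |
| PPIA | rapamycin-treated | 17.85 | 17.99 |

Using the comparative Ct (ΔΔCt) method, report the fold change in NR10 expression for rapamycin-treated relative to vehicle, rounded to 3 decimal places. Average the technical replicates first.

11.353

Mean Ct: NR10 vehicle 29.025; NR10 rapamycin-treated 25.170; PPIA vehicle 18.270; PPIA rapamycin-treated 17.920
ΔCt(vehicle) = 29.025 − 18.270 = 10.755
ΔCt(rapamycin-treated) = 25.170 − 17.920 = 7.250
ΔΔCt = 7.250 − 10.755 = -3.505
Fold change = 2^(−(-3.505)) = 2^3.505 = 11.3530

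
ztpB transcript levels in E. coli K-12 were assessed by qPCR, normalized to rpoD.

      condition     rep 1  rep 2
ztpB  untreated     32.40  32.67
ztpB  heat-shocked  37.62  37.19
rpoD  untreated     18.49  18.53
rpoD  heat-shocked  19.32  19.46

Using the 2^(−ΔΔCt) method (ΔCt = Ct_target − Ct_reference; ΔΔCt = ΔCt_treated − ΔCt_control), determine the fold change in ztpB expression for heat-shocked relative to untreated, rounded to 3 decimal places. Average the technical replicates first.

Mean Ct: ztpB untreated 32.535; ztpB heat-shocked 37.405; rpoD untreated 18.510; rpoD heat-shocked 19.390
ΔCt(untreated) = 32.535 − 18.510 = 14.025
ΔCt(heat-shocked) = 37.405 − 19.390 = 18.015
ΔΔCt = 18.015 − 14.025 = 3.990
Fold change = 2^(−3.990) = 0.0629

0.063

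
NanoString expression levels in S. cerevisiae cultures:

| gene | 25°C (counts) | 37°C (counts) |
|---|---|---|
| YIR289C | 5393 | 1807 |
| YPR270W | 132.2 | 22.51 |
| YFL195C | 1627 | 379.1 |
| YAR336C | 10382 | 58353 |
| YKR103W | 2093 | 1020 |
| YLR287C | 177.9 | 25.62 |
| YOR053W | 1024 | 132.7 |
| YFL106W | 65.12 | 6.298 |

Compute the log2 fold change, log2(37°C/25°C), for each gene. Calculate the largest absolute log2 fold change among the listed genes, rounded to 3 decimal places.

log2(1807/5393) = -1.577  (YIR289C)
log2(22.51/132.2) = -2.554  (YPR270W)
log2(379.1/1627) = -2.102  (YFL195C)
log2(58353/10382) = 2.491  (YAR336C)
log2(1020/2093) = -1.037  (YKR103W)
log2(25.62/177.9) = -2.796  (YLR287C)
log2(132.7/1024) = -2.948  (YOR053W)
log2(6.298/65.12) = -3.370  (YFL106W)
The largest magnitude belongs to YFL106W.

3.370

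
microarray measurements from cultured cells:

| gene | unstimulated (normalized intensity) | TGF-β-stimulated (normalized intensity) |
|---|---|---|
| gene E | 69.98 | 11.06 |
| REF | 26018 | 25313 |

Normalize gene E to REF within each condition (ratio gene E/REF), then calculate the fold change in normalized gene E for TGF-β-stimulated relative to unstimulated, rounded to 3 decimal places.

0.162

gene E/REF (unstimulated) = 69.98 / 26018 = 0.0026897
gene E/REF (TGF-β-stimulated) = 11.06 / 25313 = 0.00043693
Fold change = 0.00043693 / 0.0026897 = 0.1624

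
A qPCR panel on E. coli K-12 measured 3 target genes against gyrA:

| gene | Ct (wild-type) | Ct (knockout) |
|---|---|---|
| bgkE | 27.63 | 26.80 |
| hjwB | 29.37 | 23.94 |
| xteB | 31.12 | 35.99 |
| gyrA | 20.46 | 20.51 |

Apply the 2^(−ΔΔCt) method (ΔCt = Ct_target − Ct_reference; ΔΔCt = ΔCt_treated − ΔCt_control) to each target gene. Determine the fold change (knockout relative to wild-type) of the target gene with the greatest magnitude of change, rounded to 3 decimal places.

bgkE: ΔΔCt = (26.80−20.51) − (27.63−20.46) = 6.29 − 7.17 = -0.88; fold change = 2^0.88 = 1.840
hjwB: ΔΔCt = (23.94−20.51) − (29.37−20.46) = 3.43 − 8.91 = -5.48; fold change = 2^5.48 = 44.632
xteB: ΔΔCt = (35.99−20.51) − (31.12−20.46) = 15.48 − 10.66 = 4.82; fold change = 2^-4.82 = 0.035
hjwB has the largest |ΔΔCt| = 5.48.

44.632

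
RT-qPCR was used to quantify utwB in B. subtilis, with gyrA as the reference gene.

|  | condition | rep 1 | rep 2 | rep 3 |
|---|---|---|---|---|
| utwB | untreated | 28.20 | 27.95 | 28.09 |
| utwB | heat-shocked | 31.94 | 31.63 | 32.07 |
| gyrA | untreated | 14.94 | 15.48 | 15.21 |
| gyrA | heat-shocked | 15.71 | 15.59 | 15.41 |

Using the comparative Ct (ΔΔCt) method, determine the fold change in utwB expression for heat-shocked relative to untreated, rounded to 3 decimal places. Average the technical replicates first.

0.092

Mean Ct: utwB untreated 28.080; utwB heat-shocked 31.880; gyrA untreated 15.210; gyrA heat-shocked 15.570
ΔCt(untreated) = 28.080 − 15.210 = 12.870
ΔCt(heat-shocked) = 31.880 − 15.570 = 16.310
ΔΔCt = 16.310 − 12.870 = 3.440
Fold change = 2^(−3.440) = 0.0921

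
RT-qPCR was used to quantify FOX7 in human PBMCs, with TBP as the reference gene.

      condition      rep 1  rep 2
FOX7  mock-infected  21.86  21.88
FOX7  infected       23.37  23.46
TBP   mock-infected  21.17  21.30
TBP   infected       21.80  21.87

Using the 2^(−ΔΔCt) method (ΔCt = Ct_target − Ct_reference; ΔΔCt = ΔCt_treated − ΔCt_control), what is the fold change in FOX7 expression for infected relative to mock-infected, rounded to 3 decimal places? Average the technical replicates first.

0.519

Mean Ct: FOX7 mock-infected 21.870; FOX7 infected 23.415; TBP mock-infected 21.235; TBP infected 21.835
ΔCt(mock-infected) = 21.870 − 21.235 = 0.635
ΔCt(infected) = 23.415 − 21.835 = 1.580
ΔΔCt = 1.580 − 0.635 = 0.945
Fold change = 2^(−0.945) = 0.5194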